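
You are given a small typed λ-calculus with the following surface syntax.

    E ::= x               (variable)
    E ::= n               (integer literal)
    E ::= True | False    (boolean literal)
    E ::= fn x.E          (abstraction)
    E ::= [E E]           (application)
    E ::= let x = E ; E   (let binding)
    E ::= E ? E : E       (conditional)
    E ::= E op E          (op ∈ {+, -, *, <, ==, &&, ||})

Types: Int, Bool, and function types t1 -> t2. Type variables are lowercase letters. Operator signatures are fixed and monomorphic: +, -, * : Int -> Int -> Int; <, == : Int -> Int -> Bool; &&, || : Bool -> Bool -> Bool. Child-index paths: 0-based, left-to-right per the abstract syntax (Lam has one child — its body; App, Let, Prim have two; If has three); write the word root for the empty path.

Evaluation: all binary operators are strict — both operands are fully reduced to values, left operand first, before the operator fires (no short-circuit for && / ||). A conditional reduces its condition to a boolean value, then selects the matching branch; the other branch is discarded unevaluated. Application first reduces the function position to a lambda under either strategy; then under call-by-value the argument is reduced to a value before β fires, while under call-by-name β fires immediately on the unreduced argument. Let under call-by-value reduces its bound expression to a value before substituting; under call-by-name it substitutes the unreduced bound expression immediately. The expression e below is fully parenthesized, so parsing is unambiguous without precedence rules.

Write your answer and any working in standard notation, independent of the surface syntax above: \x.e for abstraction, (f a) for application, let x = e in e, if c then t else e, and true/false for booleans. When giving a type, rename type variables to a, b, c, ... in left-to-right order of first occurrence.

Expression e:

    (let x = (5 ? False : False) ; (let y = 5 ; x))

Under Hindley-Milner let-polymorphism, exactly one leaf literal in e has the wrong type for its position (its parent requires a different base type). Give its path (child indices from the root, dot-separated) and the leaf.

Working:
  unify Int ~ Bool
  FAIL: mismatch Int ~ Bool

Answer: 0.0 : 5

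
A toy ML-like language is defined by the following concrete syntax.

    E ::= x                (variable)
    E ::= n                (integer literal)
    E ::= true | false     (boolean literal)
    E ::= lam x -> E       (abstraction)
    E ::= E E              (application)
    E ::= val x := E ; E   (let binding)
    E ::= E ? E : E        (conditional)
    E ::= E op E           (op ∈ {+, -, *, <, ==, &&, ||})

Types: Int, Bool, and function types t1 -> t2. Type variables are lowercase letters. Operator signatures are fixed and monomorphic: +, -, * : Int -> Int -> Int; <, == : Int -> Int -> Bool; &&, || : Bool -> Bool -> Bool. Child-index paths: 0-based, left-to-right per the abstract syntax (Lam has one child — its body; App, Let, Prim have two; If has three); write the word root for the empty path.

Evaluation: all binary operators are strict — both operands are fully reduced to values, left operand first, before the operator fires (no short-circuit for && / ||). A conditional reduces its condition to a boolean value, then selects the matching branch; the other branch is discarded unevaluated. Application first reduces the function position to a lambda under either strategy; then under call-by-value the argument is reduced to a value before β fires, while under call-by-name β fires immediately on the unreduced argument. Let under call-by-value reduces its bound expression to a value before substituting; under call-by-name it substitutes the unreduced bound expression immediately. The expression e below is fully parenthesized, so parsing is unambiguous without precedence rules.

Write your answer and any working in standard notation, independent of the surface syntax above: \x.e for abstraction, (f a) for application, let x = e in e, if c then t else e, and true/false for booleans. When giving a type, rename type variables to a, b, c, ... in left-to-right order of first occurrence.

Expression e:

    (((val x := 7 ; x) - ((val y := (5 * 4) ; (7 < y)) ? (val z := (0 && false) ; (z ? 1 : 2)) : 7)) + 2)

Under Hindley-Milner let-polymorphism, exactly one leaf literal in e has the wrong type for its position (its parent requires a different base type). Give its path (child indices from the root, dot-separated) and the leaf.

Answer: 0.1.1.0.0 : 0

Working:
let x : Int
x : Int
  unify Int ~ Int
  unify Int ~ Int
  unify Int ~ Int
let y : Int
  unify Int ~ Int
y : Int
  unify Int ~ Int
  unify Bool ~ Bool
  unify Int ~ Bool
  FAIL: mismatch Int ~ Bool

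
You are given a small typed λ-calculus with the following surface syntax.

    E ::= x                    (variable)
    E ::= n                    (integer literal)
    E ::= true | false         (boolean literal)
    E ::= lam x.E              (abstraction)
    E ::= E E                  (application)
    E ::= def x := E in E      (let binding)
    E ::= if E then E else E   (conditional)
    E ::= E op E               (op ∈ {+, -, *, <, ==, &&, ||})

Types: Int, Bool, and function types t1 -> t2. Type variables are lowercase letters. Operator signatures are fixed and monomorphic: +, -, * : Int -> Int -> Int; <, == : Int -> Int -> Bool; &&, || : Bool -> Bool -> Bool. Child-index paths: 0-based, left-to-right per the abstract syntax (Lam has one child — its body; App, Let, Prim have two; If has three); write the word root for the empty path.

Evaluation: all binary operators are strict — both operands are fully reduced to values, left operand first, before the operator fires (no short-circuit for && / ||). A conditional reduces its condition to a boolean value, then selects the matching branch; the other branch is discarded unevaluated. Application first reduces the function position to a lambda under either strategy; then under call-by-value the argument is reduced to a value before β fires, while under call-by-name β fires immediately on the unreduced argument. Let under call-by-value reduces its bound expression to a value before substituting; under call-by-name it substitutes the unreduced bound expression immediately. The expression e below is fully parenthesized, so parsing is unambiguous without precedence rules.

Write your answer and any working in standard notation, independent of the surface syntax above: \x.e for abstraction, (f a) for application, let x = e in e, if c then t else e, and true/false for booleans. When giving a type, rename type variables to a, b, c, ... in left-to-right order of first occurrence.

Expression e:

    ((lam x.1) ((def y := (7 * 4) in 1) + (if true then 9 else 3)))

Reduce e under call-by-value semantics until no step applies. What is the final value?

Answer: 1

Working:
step 0: ((\x.1) ((let y = (7 * 4) in 1) + (if true then 9 else 3)))
step 1: [delta@1.0.0] ((\x.1) ((let y = 28 in 1) + (if true then 9 else 3)))
step 2: [let@1.0] ((\x.1) (1 + (if true then 9 else 3)))
step 3: [if@1.1] ((\x.1) (1 + 9))
step 4: [delta@1] ((\x.1) 10)
step 5: [beta@root] 1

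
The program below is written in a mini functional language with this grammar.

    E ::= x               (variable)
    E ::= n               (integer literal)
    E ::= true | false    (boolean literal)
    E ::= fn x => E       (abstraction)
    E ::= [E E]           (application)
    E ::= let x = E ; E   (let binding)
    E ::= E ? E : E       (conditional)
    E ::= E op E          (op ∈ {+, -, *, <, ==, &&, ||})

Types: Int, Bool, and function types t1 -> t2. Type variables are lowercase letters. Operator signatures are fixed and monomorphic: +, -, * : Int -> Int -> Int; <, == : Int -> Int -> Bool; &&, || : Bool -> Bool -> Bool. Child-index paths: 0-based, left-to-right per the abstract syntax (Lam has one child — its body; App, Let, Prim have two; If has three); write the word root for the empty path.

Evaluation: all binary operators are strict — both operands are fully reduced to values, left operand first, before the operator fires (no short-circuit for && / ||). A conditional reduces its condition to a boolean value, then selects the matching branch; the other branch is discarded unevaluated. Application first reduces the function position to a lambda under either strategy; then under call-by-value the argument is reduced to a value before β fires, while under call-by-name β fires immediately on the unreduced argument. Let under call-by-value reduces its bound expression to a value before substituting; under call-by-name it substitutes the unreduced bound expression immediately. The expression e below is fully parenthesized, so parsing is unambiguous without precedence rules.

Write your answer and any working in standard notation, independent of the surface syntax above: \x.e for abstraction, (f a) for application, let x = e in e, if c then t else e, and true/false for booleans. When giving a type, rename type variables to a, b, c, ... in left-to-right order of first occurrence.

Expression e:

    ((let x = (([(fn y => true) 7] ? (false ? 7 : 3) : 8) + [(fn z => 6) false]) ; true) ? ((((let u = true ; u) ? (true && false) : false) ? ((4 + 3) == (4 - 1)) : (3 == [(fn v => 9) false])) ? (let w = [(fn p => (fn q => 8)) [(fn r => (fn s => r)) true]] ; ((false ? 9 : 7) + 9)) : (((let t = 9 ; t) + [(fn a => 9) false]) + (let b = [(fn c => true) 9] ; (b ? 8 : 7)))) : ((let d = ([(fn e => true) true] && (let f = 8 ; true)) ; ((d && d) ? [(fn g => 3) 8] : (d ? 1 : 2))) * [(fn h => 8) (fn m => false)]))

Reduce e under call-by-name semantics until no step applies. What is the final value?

Derivation:
step 0: (if (let x = ((if ((\y.true) 7) then (if false then 7 else 3) else 8) + ((\z.6) false)) in true) then (if (if (if (let u = true in u) then (true && false) else false) then ((4 + 3) == (4 - 1)) else (3 == ((\v.9) false))) then (let w = ((\p.(\q.8)) ((\r.(\s.r)) true)) in ((if false then 9 else 7) + 9)) else (((let t = 9 in t) + ((\a.9) false)) + (let b = ((\c.true) 9) in (if b then 8 else 7)))) else ((let d = (((\e.true) true) && (let f = 8 in true)) in (if (d && d) then ((\g.3) 8) else (if d then 1 else 2))) * ((\h.8) (\m.false))))
step 1: [let@0] (if true then (if (if (if (let u = true in u) then (true && false) else false) then ((4 + 3) == (4 - 1)) else (3 == ((\v.9) false))) then (let w = ((\p.(\q.8)) ((\r.(\s.r)) true)) in ((if false then 9 else 7) + 9)) else (((let t = 9 in t) + ((\a.9) false)) + (let b = ((\c.true) 9) in (if b then 8 else 7)))) else ((let d = (((\e.true) true) && (let f = 8 in true)) in (if (d && d) then ((\g.3) 8) else (if d then 1 else 2))) * ((\h.8) (\m.false))))
step 2: [if@root] (if (if (if (let u = true in u) then (true && false) else false) then ((4 + 3) == (4 - 1)) else (3 == ((\v.9) false))) then (let w = ((\p.(\q.8)) ((\r.(\s.r)) true)) in ((if false then 9 else 7) + 9)) else (((let t = 9 in t) + ((\a.9) false)) + (let b = ((\c.true) 9) in (if b then 8 else 7))))
step 3: [let@0.0.0] (if (if (if true then (true && false) else false) then ((4 + 3) == (4 - 1)) else (3 == ((\v.9) false))) then (let w = ((\p.(\q.8)) ((\r.(\s.r)) true)) in ((if false then 9 else 7) + 9)) else (((let t = 9 in t) + ((\a.9) false)) + (let b = ((\c.true) 9) in (if b then 8 else 7))))
step 4: [if@0.0] (if (if (true && false) then ((4 + 3) == (4 - 1)) else (3 == ((\v.9) false))) then (let w = ((\p.(\q.8)) ((\r.(\s.r)) true)) in ((if false then 9 else 7) + 9)) else (((let t = 9 in t) + ((\a.9) false)) + (let b = ((\c.true) 9) in (if b then 8 else 7))))
step 5: [delta@0.0] (if (if false then ((4 + 3) == (4 - 1)) else (3 == ((\v.9) false))) then (let w = ((\p.(\q.8)) ((\r.(\s.r)) true)) in ((if false then 9 else 7) + 9)) else (((let t = 9 in t) + ((\a.9) false)) + (let b = ((\c.true) 9) in (if b then 8 else 7))))
step 6: [if@0] (if (3 == ((\v.9) false)) then (let w = ((\p.(\q.8)) ((\r.(\s.r)) true)) in ((if false then 9 else 7) + 9)) else (((let t = 9 in t) + ((\a.9) false)) + (let b = ((\c.true) 9) in (if b then 8 else 7))))
step 7: [beta@0.1] (if (3 == 9) then (let w = ((\p.(\q.8)) ((\r.(\s.r)) true)) in ((if false then 9 else 7) + 9)) else (((let t = 9 in t) + ((\a.9) false)) + (let b = ((\c.true) 9) in (if b then 8 else 7))))
step 8: [delta@0] (if false then (let w = ((\p.(\q.8)) ((\r.(\s.r)) true)) in ((if false then 9 else 7) + 9)) else (((let t = 9 in t) + ((\a.9) false)) + (let b = ((\c.true) 9) in (if b then 8 else 7))))
step 9: [if@root] (((let t = 9 in t) + ((\a.9) false)) + (let b = ((\c.true) 9) in (if b then 8 else 7)))
step 10: [let@0.0] ((9 + ((\a.9) false)) + (let b = ((\c.true) 9) in (if b then 8 else 7)))
step 11: [beta@0.1] ((9 + 9) + (let b = ((\c.true) 9) in (if b then 8 else 7)))
step 12: [delta@0] (18 + (let b = ((\c.true) 9) in (if b then 8 else 7)))
step 13: [let@1] (18 + (if ((\c.true) 9) then 8 else 7))
step 14: [beta@1.0] (18 + (if true then 8 else 7))
step 15: [if@1] (18 + 8)
step 16: [delta@root] 26

Answer: 26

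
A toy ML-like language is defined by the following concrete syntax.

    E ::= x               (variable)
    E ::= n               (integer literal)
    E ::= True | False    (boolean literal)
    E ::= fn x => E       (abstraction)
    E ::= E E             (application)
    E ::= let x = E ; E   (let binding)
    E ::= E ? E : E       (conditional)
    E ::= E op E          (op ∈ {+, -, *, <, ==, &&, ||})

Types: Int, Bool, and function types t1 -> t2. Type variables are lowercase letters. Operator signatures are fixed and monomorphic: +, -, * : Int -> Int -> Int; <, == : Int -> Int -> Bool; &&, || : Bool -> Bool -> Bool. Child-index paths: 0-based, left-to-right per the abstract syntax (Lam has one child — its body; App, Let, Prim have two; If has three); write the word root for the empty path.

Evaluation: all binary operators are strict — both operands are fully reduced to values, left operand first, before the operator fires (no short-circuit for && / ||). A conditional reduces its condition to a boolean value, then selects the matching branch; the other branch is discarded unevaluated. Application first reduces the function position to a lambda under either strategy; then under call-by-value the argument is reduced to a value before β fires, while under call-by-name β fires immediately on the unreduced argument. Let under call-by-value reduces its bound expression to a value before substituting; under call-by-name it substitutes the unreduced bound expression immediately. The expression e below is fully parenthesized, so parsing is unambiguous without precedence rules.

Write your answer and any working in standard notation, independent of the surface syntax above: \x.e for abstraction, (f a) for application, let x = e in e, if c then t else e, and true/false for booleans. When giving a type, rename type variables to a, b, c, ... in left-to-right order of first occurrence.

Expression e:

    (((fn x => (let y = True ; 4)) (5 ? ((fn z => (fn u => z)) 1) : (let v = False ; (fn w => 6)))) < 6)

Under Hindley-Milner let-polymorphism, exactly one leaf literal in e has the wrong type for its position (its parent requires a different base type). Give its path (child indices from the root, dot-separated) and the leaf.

Answer: 0.1.0 : 5

Derivation:
let y : Bool
\x._ : a -> Int
  unify Int ~ Bool
  FAIL: mismatch Int ~ Bool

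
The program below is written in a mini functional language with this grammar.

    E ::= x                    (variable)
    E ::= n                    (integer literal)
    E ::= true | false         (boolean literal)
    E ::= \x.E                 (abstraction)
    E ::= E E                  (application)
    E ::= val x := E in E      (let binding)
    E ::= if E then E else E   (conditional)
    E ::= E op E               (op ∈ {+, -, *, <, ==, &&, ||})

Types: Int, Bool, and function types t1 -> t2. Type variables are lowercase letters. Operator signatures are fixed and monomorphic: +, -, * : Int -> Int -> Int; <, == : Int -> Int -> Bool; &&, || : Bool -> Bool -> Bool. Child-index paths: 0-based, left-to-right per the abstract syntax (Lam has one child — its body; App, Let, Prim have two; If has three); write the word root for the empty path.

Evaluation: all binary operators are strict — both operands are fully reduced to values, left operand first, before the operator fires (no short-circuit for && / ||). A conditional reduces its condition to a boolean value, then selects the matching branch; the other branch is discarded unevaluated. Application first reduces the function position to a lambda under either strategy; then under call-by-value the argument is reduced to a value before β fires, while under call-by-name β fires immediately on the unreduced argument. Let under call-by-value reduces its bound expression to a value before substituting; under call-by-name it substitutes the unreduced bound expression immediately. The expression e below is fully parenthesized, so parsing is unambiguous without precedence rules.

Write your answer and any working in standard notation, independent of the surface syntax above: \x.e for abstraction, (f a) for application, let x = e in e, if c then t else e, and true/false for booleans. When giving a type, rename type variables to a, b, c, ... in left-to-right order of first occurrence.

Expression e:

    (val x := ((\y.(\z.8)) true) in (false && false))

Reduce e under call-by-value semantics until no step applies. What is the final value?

Answer: false

Trace:
step 0: (let x = ((\y.(\z.8)) true) in (false && false))
step 1: [beta@0] (let x = (\z.8) in (false && false))
step 2: [let@root] (false && false)
step 3: [delta@root] false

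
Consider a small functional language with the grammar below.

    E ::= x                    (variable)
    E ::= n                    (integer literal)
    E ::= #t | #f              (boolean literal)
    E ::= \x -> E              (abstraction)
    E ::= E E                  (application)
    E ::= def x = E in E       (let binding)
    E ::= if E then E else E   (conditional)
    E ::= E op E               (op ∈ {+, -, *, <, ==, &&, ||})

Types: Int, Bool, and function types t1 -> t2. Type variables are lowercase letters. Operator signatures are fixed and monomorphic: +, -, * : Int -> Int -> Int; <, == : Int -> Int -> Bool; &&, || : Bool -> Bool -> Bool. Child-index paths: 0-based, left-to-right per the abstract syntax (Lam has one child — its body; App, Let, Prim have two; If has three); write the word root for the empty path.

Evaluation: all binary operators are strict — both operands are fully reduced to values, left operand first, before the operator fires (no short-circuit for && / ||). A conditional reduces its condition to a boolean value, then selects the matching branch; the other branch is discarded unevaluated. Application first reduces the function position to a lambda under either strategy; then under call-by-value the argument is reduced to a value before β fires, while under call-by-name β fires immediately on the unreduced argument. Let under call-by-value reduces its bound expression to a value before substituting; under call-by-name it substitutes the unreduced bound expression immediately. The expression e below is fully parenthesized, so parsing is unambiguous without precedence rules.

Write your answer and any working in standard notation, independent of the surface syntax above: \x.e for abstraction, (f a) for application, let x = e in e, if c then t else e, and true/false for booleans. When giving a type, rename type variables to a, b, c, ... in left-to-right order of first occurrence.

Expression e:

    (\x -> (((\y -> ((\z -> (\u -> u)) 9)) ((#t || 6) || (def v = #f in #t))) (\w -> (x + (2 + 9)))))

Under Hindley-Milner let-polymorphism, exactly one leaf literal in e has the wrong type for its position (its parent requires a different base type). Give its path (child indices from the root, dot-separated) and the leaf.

Working:
u : d
\u._ : d -> d
\z._ : c -> d -> d
  unify c -> d -> d ~ Int -> e
  unify c ~ Int
  unify d -> d ~ e
_ _ : d -> d
\y._ : b -> d -> d
  unify Bool ~ Bool
  unify Int ~ Bool
  FAIL: mismatch Int ~ Bool

Answer: 0.0.1.0.1 : 6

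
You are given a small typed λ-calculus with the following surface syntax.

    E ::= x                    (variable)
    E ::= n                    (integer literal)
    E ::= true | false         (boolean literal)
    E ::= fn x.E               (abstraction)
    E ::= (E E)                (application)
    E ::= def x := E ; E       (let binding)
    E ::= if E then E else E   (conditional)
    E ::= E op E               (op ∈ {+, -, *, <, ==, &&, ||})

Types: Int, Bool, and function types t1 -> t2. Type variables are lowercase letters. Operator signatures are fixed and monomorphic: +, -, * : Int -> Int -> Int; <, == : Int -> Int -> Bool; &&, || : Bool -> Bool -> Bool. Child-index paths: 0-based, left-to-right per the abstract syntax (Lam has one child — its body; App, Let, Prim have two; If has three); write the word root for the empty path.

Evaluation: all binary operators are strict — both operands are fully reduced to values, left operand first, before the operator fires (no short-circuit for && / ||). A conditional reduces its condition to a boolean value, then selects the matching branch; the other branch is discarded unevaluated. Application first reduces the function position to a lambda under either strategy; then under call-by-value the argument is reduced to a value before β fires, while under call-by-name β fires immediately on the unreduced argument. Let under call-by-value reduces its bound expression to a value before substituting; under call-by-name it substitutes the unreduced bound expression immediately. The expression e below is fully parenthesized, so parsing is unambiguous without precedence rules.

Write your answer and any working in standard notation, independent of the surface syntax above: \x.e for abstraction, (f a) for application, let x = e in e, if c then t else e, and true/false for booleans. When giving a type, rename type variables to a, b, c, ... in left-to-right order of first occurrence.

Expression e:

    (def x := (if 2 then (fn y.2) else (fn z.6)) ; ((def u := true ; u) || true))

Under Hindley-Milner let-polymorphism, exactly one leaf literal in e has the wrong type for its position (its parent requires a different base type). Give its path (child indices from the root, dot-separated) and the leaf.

Answer: 0.0 : 2

Trace:
  unify Int ~ Bool
  FAIL: mismatch Int ~ Bool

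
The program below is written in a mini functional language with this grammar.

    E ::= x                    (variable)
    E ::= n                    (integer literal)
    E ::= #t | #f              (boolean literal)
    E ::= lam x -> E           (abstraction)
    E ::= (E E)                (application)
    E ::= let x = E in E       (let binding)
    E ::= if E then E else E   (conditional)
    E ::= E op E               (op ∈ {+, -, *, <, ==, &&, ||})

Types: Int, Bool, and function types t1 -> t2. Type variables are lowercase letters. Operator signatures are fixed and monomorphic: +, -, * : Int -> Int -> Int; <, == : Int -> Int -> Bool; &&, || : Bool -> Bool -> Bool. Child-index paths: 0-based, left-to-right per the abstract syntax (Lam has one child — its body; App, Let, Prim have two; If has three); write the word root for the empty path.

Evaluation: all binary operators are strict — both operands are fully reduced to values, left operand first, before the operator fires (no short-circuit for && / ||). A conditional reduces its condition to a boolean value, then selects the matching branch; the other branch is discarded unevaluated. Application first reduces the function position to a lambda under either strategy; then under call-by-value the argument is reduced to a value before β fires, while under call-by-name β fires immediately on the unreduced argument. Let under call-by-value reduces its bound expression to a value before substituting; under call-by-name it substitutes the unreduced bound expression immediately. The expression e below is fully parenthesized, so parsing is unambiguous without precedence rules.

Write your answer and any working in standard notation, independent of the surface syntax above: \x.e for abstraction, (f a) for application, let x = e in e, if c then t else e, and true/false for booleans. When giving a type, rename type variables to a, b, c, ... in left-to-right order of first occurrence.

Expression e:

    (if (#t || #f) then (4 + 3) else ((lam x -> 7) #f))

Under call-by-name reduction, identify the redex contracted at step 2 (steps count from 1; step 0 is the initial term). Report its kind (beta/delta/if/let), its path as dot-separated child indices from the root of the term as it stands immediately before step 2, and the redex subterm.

Answer: if at root : (if true then (4 + 3) else ((\x.7) false))

Trace:
step 0: (if (true || false) then (4 + 3) else ((\x.7) false))
step 1: [delta@0] (if true then (4 + 3) else ((\x.7) false))
step 2: [if@root] (4 + 3)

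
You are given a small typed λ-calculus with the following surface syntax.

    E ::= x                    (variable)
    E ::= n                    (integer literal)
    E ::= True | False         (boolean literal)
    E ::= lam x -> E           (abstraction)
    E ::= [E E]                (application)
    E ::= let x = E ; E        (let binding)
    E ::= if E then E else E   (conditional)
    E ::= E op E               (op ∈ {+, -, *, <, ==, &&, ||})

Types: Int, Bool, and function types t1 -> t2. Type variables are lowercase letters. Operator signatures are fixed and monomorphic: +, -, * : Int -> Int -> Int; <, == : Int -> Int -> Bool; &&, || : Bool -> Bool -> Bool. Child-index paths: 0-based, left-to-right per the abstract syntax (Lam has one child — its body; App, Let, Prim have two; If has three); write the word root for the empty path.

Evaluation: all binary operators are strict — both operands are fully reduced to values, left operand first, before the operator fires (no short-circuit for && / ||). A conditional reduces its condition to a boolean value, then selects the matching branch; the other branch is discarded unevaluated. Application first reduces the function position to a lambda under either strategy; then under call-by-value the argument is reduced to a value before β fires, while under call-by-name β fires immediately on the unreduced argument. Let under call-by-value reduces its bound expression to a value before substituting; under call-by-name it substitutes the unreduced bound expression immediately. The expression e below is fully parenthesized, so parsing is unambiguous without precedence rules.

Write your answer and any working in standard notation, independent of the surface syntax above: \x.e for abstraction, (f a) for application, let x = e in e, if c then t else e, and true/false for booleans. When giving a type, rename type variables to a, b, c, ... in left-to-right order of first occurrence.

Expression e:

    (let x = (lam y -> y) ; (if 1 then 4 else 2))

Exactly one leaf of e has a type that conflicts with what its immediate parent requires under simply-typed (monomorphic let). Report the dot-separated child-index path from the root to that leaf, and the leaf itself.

Answer: 1.0 : 1

Working:
y : a
\y._ : a -> a
let x : a -> a
  unify Int ~ Bool
  FAIL: mismatch Int ~ Bool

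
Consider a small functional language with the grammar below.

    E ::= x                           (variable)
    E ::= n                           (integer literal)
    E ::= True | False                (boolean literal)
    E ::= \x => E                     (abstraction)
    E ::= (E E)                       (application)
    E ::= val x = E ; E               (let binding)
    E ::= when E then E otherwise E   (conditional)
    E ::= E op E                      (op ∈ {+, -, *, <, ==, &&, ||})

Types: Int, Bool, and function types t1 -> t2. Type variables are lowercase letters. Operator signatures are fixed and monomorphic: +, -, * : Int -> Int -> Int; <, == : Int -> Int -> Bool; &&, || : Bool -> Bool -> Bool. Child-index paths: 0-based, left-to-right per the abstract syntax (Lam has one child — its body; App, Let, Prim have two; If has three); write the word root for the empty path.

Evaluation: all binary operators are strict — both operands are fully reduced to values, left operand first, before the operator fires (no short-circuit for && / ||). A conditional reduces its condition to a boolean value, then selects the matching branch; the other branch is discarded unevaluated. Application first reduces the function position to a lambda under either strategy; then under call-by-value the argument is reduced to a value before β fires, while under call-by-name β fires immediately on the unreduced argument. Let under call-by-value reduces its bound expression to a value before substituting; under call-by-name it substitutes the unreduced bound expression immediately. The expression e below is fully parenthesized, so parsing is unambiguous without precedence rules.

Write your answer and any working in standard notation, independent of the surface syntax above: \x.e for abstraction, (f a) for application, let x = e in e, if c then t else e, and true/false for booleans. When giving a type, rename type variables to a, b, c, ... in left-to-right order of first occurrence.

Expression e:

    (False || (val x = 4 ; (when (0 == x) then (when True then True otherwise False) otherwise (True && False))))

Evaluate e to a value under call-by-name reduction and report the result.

Answer: false

Working:
step 0: (false || (let x = 4 in (if (0 == x) then (if true then true else false) else (true && false))))
step 1: [let@1] (false || (if (0 == 4) then (if true then true else false) else (true && false)))
step 2: [delta@1.0] (false || (if false then (if true then true else false) else (true && false)))
step 3: [if@1] (false || (true && false))
step 4: [delta@1] (false || false)
step 5: [delta@root] false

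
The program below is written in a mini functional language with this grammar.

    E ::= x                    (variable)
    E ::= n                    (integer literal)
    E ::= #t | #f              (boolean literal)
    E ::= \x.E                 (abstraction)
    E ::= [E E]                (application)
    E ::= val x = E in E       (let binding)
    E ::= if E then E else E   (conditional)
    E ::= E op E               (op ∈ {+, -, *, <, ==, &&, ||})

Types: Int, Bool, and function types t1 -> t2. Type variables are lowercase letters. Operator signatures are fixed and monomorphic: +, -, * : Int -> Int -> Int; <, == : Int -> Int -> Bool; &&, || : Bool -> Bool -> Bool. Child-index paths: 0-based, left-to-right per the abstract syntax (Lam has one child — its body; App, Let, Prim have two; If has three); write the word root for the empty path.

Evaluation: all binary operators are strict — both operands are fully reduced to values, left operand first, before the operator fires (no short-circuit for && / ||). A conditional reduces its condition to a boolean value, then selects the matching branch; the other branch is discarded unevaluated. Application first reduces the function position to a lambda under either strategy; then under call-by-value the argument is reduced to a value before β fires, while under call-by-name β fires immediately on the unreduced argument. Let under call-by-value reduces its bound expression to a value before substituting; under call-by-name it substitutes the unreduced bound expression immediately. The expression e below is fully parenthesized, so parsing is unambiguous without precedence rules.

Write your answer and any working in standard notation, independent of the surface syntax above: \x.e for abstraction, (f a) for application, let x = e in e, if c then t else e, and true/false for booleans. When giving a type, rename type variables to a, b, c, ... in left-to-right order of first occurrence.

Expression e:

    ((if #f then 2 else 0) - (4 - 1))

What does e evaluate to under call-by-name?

Derivation:
step 0: ((if false then 2 else 0) - (4 - 1))
step 1: [if@0] (0 - (4 - 1))
step 2: [delta@1] (0 - 3)
step 3: [delta@root] -3

Answer: -3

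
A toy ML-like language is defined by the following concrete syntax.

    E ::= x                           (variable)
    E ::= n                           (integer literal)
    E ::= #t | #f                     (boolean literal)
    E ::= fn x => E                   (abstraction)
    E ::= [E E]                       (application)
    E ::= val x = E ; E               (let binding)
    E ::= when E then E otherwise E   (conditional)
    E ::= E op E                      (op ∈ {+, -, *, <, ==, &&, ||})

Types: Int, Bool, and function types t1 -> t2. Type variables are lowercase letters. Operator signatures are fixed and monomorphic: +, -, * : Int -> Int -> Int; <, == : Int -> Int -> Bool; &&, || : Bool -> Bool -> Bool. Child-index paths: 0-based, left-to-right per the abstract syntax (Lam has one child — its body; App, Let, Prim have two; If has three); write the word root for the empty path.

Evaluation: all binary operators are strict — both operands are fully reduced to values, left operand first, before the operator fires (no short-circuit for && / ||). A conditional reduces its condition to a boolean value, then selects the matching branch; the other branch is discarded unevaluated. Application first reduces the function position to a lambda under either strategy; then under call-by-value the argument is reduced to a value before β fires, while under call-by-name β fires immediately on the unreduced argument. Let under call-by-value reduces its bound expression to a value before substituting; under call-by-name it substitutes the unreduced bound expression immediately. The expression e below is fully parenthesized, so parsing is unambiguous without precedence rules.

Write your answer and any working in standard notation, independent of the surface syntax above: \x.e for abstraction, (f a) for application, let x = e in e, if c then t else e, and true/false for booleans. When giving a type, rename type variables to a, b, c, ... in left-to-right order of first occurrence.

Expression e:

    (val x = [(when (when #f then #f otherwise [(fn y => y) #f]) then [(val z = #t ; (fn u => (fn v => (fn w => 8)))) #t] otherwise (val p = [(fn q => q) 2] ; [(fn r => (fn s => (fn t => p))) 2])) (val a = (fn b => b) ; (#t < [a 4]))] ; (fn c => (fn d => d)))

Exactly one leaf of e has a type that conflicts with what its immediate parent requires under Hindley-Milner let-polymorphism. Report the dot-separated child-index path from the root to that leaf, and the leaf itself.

Answer: 0.1.1.0 : true

Trace:
  unify Bool ~ Bool
y : a
\y._ : a -> a
  unify a -> a ~ Bool -> b
  unify a ~ Bool
  unify Bool ~ b
_ _ : Bool
  unify Bool ~ Bool
  unify Bool ~ Bool
let z : Bool
\w._ : e -> Int
\v._ : d -> e -> Int
\u._ : c -> d -> e -> Int
  unify c -> d -> e -> Int ~ Bool -> f
  unify c ~ Bool
  unify d -> e -> Int ~ f
_ _ : d -> e -> Int
q : g
\q._ : g -> g
  unify g -> g ~ Int -> h
  unify g ~ Int
  unify Int ~ h
_ _ : Int
let p : Int
p : Int
\t._ : k -> Int
\s._ : j -> k -> Int
\r._ : i -> j -> k -> Int
  unify i -> j -> k -> Int ~ Int -> l
  unify i ~ Int
  unify j -> k -> Int ~ l
_ _ : j -> k -> Int
  unify d -> e -> Int ~ j -> k -> Int
  unify d ~ j
  unify e -> Int ~ k -> Int
  unify e ~ k
  unify Int ~ Int
b : m
\b._ : m -> m
let a : forall. m -> m
  unify Bool ~ Int
  FAIL: mismatch Bool ~ Int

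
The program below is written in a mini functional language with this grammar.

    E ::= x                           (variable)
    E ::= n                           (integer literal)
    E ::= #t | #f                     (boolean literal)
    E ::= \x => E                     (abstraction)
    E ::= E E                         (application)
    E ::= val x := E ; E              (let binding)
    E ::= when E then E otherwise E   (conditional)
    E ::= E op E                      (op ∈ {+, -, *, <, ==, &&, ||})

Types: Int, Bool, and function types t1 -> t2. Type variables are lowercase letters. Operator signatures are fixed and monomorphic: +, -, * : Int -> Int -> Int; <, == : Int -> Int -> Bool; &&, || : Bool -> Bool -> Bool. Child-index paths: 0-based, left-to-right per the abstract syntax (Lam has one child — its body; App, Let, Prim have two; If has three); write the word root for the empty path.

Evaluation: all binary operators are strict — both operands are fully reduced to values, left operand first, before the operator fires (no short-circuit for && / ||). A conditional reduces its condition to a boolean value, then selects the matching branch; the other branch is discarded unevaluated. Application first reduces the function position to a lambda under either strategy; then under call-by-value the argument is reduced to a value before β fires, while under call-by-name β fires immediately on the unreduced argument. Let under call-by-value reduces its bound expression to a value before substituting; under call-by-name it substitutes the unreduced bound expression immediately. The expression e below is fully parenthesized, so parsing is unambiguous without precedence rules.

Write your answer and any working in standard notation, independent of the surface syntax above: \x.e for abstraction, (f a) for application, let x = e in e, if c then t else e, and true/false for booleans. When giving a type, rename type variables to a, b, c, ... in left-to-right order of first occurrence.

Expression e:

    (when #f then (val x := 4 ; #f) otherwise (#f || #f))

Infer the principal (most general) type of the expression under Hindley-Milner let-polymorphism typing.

Answer: Bool

Working:
  unify Bool ~ Bool
let x : Int
  unify Bool ~ Bool
  unify Bool ~ Bool
  unify Bool ~ Bool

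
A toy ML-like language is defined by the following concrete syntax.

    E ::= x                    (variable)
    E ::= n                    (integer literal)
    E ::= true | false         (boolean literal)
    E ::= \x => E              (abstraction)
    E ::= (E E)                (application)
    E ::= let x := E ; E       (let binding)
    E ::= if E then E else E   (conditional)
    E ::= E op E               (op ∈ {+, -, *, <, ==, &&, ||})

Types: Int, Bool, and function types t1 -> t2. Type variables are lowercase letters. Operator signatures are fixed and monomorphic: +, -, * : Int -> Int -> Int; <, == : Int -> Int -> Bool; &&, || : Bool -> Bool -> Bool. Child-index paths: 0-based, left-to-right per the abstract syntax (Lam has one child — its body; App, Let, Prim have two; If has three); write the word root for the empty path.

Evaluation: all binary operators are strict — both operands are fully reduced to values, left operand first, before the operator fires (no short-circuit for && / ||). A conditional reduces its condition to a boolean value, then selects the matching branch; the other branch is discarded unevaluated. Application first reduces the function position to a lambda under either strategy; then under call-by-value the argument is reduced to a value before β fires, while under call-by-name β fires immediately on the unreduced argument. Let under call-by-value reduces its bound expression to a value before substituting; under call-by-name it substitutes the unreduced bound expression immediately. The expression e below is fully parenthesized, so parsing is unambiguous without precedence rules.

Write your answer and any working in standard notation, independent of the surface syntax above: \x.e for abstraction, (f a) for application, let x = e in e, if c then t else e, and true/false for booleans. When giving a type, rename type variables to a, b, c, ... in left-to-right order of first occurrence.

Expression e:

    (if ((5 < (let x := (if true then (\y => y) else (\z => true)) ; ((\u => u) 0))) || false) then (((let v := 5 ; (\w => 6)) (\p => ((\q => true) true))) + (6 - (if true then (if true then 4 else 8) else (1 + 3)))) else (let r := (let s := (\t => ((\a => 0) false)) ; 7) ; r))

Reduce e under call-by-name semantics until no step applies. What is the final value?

Trace:
step 0: (if ((5 < (let x = (if true then (\y.y) else (\z.true)) in ((\u.u) 0))) || false) then (((let v = 5 in (\w.6)) (\p.((\q.true) true))) + (6 - (if true then (if true then 4 else 8) else (1 + 3)))) else (let r = (let s = (\t.((\a.0) false)) in 7) in r))
step 1: [let@0.0.1] (if ((5 < ((\u.u) 0)) || false) then (((let v = 5 in (\w.6)) (\p.((\q.true) true))) + (6 - (if true then (if true then 4 else 8) else (1 + 3)))) else (let r = (let s = (\t.((\a.0) false)) in 7) in r))
step 2: [beta@0.0.1] (if ((5 < 0) || false) then (((let v = 5 in (\w.6)) (\p.((\q.true) true))) + (6 - (if true then (if true then 4 else 8) else (1 + 3)))) else (let r = (let s = (\t.((\a.0) false)) in 7) in r))
step 3: [delta@0.0] (if (false || false) then (((let v = 5 in (\w.6)) (\p.((\q.true) true))) + (6 - (if true then (if true then 4 else 8) else (1 + 3)))) else (let r = (let s = (\t.((\a.0) false)) in 7) in r))
step 4: [delta@0] (if false then (((let v = 5 in (\w.6)) (\p.((\q.true) true))) + (6 - (if true then (if true then 4 else 8) else (1 + 3)))) else (let r = (let s = (\t.((\a.0) false)) in 7) in r))
step 5: [if@root] (let r = (let s = (\t.((\a.0) false)) in 7) in r)
step 6: [let@root] (let s = (\t.((\a.0) false)) in 7)
step 7: [let@root] 7

Answer: 7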